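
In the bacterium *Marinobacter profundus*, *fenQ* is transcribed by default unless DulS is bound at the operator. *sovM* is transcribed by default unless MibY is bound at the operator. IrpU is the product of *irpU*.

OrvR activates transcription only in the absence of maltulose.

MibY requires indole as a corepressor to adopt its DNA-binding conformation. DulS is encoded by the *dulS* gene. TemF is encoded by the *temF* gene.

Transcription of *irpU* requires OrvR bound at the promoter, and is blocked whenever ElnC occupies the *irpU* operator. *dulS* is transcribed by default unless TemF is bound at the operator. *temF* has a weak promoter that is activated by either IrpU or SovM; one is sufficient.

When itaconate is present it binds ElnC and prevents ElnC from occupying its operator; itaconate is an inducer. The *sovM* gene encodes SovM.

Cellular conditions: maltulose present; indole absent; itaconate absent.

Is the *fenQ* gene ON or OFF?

ON

Itaconate is absent, so ElnC is active.
Maltulose is present, so OrvR is inactive.
With repressor ElnC bound, *irpU* is not transcribed.
So IrpU is not produced.
Indole is absent, so MibY is inactive.
With no repressor bound, *sovM* is transcribed.
So SovM is produced and active.
Activator SovM is present, so *temF* is transcribed.
So TemF is produced and active.
With repressor TemF bound, *dulS* is not transcribed.
So DulS is not produced.
With no repressor bound, *fenQ* is transcribed.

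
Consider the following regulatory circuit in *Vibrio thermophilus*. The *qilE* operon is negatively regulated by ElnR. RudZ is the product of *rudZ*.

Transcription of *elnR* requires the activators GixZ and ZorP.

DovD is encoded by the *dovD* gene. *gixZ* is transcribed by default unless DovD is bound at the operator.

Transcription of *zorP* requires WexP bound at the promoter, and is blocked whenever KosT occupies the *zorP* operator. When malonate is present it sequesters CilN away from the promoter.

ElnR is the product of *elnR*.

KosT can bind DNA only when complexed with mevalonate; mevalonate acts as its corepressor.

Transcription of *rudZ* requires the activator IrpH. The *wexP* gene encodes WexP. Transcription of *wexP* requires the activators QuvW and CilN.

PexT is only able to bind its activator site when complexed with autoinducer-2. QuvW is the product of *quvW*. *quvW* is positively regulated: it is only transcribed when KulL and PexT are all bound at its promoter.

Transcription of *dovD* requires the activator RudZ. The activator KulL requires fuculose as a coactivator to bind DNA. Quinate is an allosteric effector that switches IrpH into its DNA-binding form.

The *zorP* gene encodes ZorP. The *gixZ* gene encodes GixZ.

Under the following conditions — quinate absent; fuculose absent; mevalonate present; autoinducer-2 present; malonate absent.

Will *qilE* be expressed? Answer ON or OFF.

ON

Quinate is absent, so IrpH is inactive.
Required activator IrpH is absent, so *rudZ* is not transcribed.
So RudZ is not produced.
Required activator RudZ is absent, so *dovD* is not transcribed.
So DovD is not produced.
With no repressor bound, *gixZ* is transcribed.
So GixZ is produced and active.
Fuculose is absent, so KulL is inactive.
Autoinducer-2 is present, so PexT is active.
Required activator KulL is absent, so *quvW* is not transcribed.
So QuvW is not produced.
Malonate is absent, so CilN is active.
Required activator QuvW is absent, so *wexP* is not transcribed.
So WexP is not produced.
Mevalonate is present, so KosT is active.
With repressor KosT bound, *zorP* is not transcribed.
So ZorP is not produced.
Required activator ZorP is absent, so *elnR* is not transcribed.
So ElnR is not produced.
With no repressor bound, *qilE* is transcribed.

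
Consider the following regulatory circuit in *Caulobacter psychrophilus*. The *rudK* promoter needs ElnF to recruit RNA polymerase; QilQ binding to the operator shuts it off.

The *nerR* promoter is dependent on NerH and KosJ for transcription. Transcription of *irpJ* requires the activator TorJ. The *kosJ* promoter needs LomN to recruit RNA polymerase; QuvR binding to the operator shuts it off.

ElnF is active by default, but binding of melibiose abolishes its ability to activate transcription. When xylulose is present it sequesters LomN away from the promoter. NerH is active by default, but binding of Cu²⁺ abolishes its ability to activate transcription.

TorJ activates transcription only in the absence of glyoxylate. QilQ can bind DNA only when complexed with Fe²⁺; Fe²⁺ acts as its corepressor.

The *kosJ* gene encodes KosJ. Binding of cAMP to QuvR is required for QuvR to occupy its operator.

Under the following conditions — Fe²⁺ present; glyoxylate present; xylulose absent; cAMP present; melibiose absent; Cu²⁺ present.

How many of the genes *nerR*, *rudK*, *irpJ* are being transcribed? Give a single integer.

Cu²⁺ is present, so NerH is inactive.
cAMP is present, so QuvR is active.
Xylulose is absent, so LomN is active.
With repressor QuvR bound, *kosJ* is not transcribed.
So KosJ is not produced.
Required activator NerH is absent, so *nerR* is not transcribed.
→ *nerR* is OFF.
Melibiose is absent, so ElnF is active.
Fe²⁺ is present, so QilQ is active.
With repressor QilQ bound, *rudK* is not transcribed.
→ *rudK* is OFF.
Glyoxylate is present, so TorJ is inactive.
Required activator TorJ is absent, so *irpJ* is not transcribed.
→ *irpJ* is OFF.
0 of the 3 genes are transcribed.

0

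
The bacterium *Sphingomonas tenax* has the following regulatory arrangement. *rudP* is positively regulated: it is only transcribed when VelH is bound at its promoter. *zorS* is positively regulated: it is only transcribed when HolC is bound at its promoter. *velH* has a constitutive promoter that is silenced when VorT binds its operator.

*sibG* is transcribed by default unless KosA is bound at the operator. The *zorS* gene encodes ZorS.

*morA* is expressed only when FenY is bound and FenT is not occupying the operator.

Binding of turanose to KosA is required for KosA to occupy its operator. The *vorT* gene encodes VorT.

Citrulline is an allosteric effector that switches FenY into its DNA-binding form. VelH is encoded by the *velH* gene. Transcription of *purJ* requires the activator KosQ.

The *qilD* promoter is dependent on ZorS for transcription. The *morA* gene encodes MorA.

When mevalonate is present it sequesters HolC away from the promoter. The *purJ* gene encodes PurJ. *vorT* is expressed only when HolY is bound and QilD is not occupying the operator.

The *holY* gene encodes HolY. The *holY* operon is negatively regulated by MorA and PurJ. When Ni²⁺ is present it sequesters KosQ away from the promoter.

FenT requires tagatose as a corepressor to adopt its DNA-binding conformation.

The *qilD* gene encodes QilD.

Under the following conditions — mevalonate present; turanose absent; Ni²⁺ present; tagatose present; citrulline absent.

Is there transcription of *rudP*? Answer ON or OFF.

Citrulline is absent, so FenY is inactive.
Tagatose is present, so FenT is active.
With repressor FenT bound, *morA* is not transcribed.
So MorA is not produced.
Ni²⁺ is present, so KosQ is inactive.
Required activator KosQ is absent, so *purJ* is not transcribed.
So PurJ is not produced.
With no repressor bound, *holY* is transcribed.
So HolY is produced and active.
Mevalonate is present, so HolC is inactive.
Required activator HolC is absent, so *zorS* is not transcribed.
So ZorS is not produced.
Required activator ZorS is absent, so *qilD* is not transcribed.
So QilD is not produced.
No repressor is bound and HolY is active, so *vorT* is transcribed.
So VorT is produced and active.
With repressor VorT bound, *velH* is not transcribed.
So VelH is not produced.
Required activator VelH is absent, so *rudP* is not transcribed.

OFF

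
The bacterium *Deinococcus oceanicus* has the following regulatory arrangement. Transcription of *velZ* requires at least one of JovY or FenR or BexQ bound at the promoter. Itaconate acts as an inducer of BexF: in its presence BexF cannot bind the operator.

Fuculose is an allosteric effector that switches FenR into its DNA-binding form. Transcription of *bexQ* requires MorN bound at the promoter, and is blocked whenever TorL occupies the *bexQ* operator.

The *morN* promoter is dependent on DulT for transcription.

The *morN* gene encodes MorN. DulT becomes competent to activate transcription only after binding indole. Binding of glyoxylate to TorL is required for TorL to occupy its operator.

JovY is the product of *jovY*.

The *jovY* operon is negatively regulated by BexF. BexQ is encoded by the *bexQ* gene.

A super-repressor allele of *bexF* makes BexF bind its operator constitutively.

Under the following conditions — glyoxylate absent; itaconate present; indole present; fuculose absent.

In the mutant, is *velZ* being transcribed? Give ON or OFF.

BexF is constitutively active in this strain.
With repressor BexF bound, *jovY* is not transcribed.
So JovY is not produced.
Fuculose is absent, so FenR is inactive.
Indole is present, so DulT is active.
No repressor is bound and DulT is active, so *morN* is transcribed.
So MorN is produced and active.
Glyoxylate is absent, so TorL is inactive.
No repressor is bound and MorN is active, so *bexQ* is transcribed.
So BexQ is produced and active.
Activator BexQ is present, so *velZ* is transcribed.

ON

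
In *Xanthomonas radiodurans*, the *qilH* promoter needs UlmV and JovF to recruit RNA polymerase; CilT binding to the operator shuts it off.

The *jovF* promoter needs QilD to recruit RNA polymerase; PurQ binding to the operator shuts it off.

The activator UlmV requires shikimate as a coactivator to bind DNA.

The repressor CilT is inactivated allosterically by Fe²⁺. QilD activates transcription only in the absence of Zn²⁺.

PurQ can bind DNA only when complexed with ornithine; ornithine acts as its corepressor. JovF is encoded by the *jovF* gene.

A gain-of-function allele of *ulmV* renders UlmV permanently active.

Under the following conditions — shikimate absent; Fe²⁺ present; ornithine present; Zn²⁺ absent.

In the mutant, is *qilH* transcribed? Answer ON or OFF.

OFF

UlmV is constitutively active in this strain.
Zn²⁺ is absent, so QilD is active.
Ornithine is present, so PurQ is active.
With repressor PurQ bound, *jovF* is not transcribed.
So JovF is not produced.
Fe²⁺ is present, so CilT is inactive.
Required activator JovF is absent, so *qilH* is not transcribed.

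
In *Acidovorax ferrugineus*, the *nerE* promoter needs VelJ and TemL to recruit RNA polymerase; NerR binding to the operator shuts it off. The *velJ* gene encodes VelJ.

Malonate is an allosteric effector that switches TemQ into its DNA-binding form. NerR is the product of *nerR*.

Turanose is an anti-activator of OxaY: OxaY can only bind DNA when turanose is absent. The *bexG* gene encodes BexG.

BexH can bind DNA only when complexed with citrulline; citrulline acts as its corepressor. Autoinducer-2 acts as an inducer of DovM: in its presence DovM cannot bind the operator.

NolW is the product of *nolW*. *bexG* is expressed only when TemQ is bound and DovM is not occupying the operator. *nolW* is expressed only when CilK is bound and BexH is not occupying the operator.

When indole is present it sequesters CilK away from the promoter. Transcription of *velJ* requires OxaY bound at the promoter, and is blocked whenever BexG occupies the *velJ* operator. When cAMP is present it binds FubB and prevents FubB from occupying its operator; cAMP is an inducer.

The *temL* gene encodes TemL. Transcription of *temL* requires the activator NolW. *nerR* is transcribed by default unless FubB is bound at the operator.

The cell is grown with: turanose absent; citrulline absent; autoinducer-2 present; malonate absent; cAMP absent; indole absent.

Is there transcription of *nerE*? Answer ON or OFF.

Malonate is absent, so TemQ is inactive.
Autoinducer-2 is present, so DovM is inactive.
Required activator TemQ is absent, so *bexG* is not transcribed.
So BexG is not produced.
Turanose is absent, so OxaY is active.
No repressor is bound and OxaY is active, so *velJ* is transcribed.
So VelJ is produced and active.
cAMP is absent, so FubB is active.
With repressor FubB bound, *nerR* is not transcribed.
So NerR is not produced.
Indole is absent, so CilK is active.
Citrulline is absent, so BexH is inactive.
No repressor is bound and CilK is active, so *nolW* is transcribed.
So NolW is produced and active.
No repressor is bound and NolW is active, so *temL* is transcribed.
So TemL is produced and active.
No repressor is bound and VelJ and TemL are active, so *nerE* is transcribed.

ON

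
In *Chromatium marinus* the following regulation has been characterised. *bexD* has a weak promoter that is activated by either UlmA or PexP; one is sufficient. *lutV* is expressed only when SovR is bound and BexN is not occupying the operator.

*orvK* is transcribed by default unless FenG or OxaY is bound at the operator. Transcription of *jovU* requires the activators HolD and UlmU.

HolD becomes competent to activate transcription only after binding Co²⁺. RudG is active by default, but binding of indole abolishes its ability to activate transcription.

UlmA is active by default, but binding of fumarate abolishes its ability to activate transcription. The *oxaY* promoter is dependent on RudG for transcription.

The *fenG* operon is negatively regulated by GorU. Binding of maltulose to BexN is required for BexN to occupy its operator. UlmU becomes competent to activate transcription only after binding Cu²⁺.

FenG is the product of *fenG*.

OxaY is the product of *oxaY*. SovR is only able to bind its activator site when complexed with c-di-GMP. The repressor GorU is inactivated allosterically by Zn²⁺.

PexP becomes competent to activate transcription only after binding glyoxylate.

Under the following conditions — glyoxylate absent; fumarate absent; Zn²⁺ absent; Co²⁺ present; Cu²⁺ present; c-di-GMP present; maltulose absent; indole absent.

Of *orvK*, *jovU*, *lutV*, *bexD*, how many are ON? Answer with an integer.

3

Zn²⁺ is absent, so GorU is active.
With repressor GorU bound, *fenG* is not transcribed.
So FenG is not produced.
Indole is absent, so RudG is active.
No repressor is bound and RudG is active, so *oxaY* is transcribed.
So OxaY is produced and active.
With repressor OxaY bound, *orvK* is not transcribed.
→ *orvK* is OFF.
Co²⁺ is present, so HolD is active.
Cu²⁺ is present, so UlmU is active.
No repressor is bound and HolD and UlmU are active, so *jovU* is transcribed.
→ *jovU* is ON.
c-di-GMP is present, so SovR is active.
Maltulose is absent, so BexN is inactive.
No repressor is bound and SovR is active, so *lutV* is transcribed.
→ *lutV* is ON.
Fumarate is absent, so UlmA is active.
Glyoxylate is absent, so PexP is inactive.
Activator UlmA is present, so *bexD* is transcribed.
→ *bexD* is ON.
3 of the 4 genes are transcribed.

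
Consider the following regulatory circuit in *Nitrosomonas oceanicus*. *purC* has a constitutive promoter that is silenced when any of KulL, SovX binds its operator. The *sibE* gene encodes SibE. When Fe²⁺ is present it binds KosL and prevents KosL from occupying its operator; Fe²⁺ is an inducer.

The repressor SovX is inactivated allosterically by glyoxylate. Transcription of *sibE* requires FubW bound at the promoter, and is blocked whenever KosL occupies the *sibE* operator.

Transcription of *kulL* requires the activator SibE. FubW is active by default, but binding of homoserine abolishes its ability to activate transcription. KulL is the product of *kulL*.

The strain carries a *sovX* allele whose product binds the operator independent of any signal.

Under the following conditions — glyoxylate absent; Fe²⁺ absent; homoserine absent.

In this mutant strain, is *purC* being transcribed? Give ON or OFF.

Fe²⁺ is absent, so KosL is active.
Homoserine is absent, so FubW is active.
With repressor KosL bound, *sibE* is not transcribed.
So SibE is not produced.
Required activator SibE is absent, so *kulL* is not transcribed.
So KulL is not produced.
SovX is constitutively active in this strain.
With repressor SovX bound, *purC* is not transcribed.

OFF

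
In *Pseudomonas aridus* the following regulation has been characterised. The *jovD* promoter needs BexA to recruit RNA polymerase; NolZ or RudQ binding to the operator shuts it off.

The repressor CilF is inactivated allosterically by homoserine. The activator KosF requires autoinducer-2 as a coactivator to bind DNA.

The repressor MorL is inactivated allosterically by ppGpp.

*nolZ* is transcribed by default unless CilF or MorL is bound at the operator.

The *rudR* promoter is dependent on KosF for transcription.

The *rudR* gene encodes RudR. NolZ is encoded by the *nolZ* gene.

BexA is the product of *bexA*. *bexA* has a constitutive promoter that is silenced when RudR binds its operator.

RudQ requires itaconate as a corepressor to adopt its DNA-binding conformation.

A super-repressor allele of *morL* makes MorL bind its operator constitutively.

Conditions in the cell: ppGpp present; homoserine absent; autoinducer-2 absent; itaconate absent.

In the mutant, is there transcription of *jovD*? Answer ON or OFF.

ON

Autoinducer-2 is absent, so KosF is inactive.
Required activator KosF is absent, so *rudR* is not transcribed.
So RudR is not produced.
With no repressor bound, *bexA* is transcribed.
So BexA is produced and active.
Homoserine is absent, so CilF is active.
MorL is constitutively active in this strain.
With repressor CilF bound, *nolZ* is not transcribed.
So NolZ is not produced.
Itaconate is absent, so RudQ is inactive.
No repressor is bound and BexA is active, so *jovD* is transcribed.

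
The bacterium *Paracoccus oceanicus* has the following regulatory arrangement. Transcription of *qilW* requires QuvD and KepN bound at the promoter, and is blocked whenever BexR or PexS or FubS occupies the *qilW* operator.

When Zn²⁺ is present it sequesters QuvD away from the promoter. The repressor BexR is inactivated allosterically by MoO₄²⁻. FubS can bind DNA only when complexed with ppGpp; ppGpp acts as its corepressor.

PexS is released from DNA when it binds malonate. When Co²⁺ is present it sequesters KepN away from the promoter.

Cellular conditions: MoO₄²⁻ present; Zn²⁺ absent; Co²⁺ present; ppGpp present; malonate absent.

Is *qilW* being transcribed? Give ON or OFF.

OFF

MoO₄²⁻ is present, so BexR is inactive.
Zn²⁺ is absent, so QuvD is active.
Malonate is absent, so PexS is active.
Co²⁺ is present, so KepN is inactive.
ppGpp is present, so FubS is active.
With repressor PexS bound, *qilW* is not transcribed.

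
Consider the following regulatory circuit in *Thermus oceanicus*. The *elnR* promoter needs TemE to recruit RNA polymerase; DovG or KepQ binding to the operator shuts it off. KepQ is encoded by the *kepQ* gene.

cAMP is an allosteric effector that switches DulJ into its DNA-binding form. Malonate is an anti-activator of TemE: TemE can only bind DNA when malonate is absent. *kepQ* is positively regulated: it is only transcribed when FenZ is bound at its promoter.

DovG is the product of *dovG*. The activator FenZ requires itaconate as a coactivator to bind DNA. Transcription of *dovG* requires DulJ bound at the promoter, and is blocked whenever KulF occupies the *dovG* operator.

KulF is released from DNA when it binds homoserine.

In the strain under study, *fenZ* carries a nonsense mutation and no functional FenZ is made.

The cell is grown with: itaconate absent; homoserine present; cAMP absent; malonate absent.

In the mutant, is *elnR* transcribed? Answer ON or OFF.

cAMP is absent, so DulJ is inactive.
Homoserine is present, so KulF is inactive.
Required activator DulJ is absent, so *dovG* is not transcribed.
So DovG is not produced.
FenZ is non-functional in this strain, so it has no effect.
Required activator FenZ is absent, so *kepQ* is not transcribed.
So KepQ is not produced.
Malonate is absent, so TemE is active.
No repressor is bound and TemE is active, so *elnR* is transcribed.

ON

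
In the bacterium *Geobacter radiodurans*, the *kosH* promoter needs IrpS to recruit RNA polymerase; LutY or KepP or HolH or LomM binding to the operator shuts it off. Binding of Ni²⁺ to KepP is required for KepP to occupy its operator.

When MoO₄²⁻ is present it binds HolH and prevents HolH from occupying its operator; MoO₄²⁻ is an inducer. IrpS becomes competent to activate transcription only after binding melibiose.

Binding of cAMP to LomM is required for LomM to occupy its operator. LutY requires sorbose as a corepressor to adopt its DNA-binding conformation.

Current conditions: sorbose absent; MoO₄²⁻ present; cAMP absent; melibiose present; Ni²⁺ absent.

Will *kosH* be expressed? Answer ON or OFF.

Sorbose is absent, so LutY is inactive.
Ni²⁺ is absent, so KepP is inactive.
MoO₄²⁻ is present, so HolH is inactive.
cAMP is absent, so LomM is inactive.
Melibiose is present, so IrpS is active.
No repressor is bound and IrpS is active, so *kosH* is transcribed.

ON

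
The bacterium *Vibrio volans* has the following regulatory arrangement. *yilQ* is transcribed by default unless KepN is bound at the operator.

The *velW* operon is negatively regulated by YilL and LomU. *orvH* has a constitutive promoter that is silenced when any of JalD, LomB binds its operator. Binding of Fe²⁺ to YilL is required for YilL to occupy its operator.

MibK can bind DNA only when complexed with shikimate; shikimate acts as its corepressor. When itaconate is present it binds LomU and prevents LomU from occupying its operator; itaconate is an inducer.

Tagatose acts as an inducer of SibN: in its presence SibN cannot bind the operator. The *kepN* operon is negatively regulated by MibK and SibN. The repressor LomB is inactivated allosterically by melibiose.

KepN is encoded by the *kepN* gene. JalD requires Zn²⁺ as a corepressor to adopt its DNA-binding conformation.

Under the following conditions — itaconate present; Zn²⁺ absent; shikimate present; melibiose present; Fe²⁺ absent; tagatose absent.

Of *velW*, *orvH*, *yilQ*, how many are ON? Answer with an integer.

Fe²⁺ is absent, so YilL is inactive.
Itaconate is present, so LomU is inactive.
With no repressor bound, *velW* is transcribed.
→ *velW* is ON.
Zn²⁺ is absent, so JalD is inactive.
Melibiose is present, so LomB is inactive.
With no repressor bound, *orvH* is transcribed.
→ *orvH* is ON.
Shikimate is present, so MibK is active.
Tagatose is absent, so SibN is active.
With repressor MibK bound, *kepN* is not transcribed.
So KepN is not produced.
With no repressor bound, *yilQ* is transcribed.
→ *yilQ* is ON.
3 of the 3 genes are transcribed.

3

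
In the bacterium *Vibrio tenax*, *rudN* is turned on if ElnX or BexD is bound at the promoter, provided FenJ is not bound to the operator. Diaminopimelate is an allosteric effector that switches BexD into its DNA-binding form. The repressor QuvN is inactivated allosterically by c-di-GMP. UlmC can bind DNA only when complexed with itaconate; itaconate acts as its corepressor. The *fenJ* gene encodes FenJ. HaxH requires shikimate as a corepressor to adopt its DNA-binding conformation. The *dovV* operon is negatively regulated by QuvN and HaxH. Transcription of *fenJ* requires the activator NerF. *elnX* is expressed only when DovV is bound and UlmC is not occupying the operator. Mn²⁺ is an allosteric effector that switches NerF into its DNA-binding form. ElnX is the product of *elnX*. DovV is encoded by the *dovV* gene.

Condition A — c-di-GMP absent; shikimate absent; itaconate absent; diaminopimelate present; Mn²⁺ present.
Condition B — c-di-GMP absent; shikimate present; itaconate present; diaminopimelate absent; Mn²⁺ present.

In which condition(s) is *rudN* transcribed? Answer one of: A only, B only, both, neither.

neither

Condition A:
c-di-GMP is absent, so QuvN is active.
Shikimate is absent, so HaxH is inactive.
With repressor QuvN bound, *dovV* is not transcribed.
So DovV is not produced.
Itaconate is absent, so UlmC is inactive.
Required activator DovV is absent, so *elnX* is not transcribed.
So ElnX is not produced.
Diaminopimelate is present, so BexD is active.
Mn²⁺ is present, so NerF is active.
No repressor is bound and NerF is active, so *fenJ* is transcribed.
So FenJ is produced and active.
With repressor FenJ bound, *rudN* is not transcribed.
→ *rudN* is OFF in A.
Condition B:
c-di-GMP is absent, so QuvN is active.
Shikimate is present, so HaxH is active.
With repressor QuvN bound, *dovV* is not transcribed.
So DovV is not produced.
Itaconate is present, so UlmC is active.
With repressor UlmC bound, *elnX* is not transcribed.
So ElnX is not produced.
Diaminopimelate is absent, so BexD is inactive.
Mn²⁺ is present, so NerF is active.
No repressor is bound and NerF is active, so *fenJ* is transcribed.
So FenJ is produced and active.
With repressor FenJ bound, *rudN* is not transcribed.
→ *rudN* is OFF in B.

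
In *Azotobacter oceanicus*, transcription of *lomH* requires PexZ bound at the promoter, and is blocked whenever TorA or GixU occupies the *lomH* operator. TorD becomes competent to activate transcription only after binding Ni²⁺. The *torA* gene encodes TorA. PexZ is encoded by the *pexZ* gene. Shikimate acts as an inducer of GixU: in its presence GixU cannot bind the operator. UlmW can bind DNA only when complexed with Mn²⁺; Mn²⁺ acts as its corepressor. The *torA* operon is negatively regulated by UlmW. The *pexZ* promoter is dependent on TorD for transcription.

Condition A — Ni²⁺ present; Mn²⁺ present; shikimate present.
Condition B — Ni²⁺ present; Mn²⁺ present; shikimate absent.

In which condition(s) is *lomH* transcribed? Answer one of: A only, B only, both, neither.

Condition A:
Ni²⁺ is present, so TorD is active.
No repressor is bound and TorD is active, so *pexZ* is transcribed.
So PexZ is produced and active.
Mn²⁺ is present, so UlmW is active.
With repressor UlmW bound, *torA* is not transcribed.
So TorA is not produced.
Shikimate is present, so GixU is inactive.
No repressor is bound and PexZ is active, so *lomH* is transcribed.
→ *lomH* is ON in A.
Condition B:
Ni²⁺ is present, so TorD is active.
No repressor is bound and TorD is active, so *pexZ* is transcribed.
So PexZ is produced and active.
Mn²⁺ is present, so UlmW is active.
With repressor UlmW bound, *torA* is not transcribed.
So TorA is not produced.
Shikimate is absent, so GixU is active.
With repressor GixU bound, *lomH* is not transcribed.
→ *lomH* is OFF in B.

A only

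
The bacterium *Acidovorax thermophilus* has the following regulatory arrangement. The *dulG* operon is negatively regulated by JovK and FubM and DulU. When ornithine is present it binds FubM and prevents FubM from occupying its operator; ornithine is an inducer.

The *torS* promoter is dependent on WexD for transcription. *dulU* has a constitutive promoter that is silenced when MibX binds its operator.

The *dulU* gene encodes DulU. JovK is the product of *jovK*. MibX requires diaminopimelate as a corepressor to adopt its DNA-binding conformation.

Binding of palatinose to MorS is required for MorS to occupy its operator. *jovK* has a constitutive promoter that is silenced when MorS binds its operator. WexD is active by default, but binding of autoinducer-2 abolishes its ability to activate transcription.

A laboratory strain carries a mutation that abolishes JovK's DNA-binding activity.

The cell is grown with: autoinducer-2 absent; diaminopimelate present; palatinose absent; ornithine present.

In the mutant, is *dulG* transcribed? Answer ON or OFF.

JovK is non-functional in this strain, so it has no effect.
Ornithine is present, so FubM is inactive.
Diaminopimelate is present, so MibX is active.
With repressor MibX bound, *dulU* is not transcribed.
So DulU is not produced.
With no repressor bound, *dulG* is transcribed.

ON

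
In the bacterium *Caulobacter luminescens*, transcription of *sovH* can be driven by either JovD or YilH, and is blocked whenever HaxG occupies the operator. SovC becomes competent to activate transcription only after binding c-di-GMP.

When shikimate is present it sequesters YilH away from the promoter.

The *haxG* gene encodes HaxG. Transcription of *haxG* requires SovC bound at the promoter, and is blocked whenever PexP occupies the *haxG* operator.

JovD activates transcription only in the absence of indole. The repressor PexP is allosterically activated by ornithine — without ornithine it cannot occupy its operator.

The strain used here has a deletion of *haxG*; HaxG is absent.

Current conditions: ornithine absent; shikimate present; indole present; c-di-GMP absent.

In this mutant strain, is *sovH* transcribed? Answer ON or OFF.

OFF

Indole is present, so JovD is inactive.
HaxG is non-functional in this strain, so it has no effect.
Shikimate is present, so YilH is inactive.
No activator is available at the *sovH* promoter, so *sovH* is not transcribed.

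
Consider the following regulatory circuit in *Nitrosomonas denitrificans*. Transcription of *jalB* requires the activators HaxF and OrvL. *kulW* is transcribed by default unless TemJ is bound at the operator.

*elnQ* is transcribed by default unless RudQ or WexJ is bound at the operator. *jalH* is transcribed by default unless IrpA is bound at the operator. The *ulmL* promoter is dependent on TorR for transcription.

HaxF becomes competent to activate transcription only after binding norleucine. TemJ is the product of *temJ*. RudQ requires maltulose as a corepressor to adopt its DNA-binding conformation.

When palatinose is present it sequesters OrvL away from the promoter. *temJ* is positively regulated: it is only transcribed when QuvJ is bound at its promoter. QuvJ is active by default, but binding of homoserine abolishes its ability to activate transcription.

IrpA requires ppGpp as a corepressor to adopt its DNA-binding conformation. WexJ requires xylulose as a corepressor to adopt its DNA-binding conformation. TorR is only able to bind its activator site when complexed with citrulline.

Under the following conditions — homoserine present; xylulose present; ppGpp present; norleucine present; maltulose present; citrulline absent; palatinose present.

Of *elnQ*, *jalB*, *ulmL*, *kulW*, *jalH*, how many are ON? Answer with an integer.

1

Maltulose is present, so RudQ is active.
Xylulose is present, so WexJ is active.
With repressor RudQ bound, *elnQ* is not transcribed.
→ *elnQ* is OFF.
Norleucine is present, so HaxF is active.
Palatinose is present, so OrvL is inactive.
Required activator OrvL is absent, so *jalB* is not transcribed.
→ *jalB* is OFF.
Citrulline is absent, so TorR is inactive.
Required activator TorR is absent, so *ulmL* is not transcribed.
→ *ulmL* is OFF.
Homoserine is present, so QuvJ is inactive.
Required activator QuvJ is absent, so *temJ* is not transcribed.
So TemJ is not produced.
With no repressor bound, *kulW* is transcribed.
→ *kulW* is ON.
ppGpp is present, so IrpA is active.
With repressor IrpA bound, *jalH* is not transcribed.
→ *jalH* is OFF.
1 of the 5 genes is transcribed.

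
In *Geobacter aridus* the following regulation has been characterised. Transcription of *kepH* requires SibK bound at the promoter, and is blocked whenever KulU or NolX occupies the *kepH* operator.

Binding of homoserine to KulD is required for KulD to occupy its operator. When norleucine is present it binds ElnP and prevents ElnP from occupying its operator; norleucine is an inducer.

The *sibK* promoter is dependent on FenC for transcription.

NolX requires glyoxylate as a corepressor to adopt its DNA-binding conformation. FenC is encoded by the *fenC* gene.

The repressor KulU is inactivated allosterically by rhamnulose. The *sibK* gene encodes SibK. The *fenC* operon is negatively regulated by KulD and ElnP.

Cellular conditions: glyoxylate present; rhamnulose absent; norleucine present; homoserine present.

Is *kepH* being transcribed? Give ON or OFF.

Rhamnulose is absent, so KulU is active.
Glyoxylate is present, so NolX is active.
Homoserine is present, so KulD is active.
Norleucine is present, so ElnP is inactive.
With repressor KulD bound, *fenC* is not transcribed.
So FenC is not produced.
Required activator FenC is absent, so *sibK* is not transcribed.
So SibK is not produced.
With repressor KulU bound, *kepH* is not transcribed.

OFF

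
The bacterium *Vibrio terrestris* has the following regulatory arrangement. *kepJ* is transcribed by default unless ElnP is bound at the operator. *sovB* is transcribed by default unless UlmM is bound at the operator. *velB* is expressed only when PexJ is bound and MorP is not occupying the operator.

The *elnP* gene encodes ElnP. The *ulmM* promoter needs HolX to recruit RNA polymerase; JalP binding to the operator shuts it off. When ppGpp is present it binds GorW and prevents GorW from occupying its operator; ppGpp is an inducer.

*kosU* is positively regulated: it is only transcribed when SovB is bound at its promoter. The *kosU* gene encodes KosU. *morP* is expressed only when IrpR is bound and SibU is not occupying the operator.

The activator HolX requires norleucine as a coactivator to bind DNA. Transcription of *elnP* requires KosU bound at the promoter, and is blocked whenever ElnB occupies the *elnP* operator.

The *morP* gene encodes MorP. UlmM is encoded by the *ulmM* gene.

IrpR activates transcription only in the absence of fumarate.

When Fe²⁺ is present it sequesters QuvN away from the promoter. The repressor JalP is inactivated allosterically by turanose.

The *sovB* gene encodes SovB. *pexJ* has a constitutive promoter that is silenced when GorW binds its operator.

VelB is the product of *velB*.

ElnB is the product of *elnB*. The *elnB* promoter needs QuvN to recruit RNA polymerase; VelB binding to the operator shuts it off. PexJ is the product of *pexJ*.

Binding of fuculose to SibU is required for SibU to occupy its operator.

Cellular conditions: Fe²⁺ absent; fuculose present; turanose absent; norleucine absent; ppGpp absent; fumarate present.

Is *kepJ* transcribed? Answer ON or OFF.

Norleucine is absent, so HolX is inactive.
Turanose is absent, so JalP is active.
With repressor JalP bound, *ulmM* is not transcribed.
So UlmM is not produced.
With no repressor bound, *sovB* is transcribed.
So SovB is produced and active.
No repressor is bound and SovB is active, so *kosU* is transcribed.
So KosU is produced and active.
Fumarate is present, so IrpR is inactive.
Fuculose is present, so SibU is active.
With repressor SibU bound, *morP* is not transcribed.
So MorP is not produced.
ppGpp is absent, so GorW is active.
With repressor GorW bound, *pexJ* is not transcribed.
So PexJ is not produced.
Required activator PexJ is absent, so *velB* is not transcribed.
So VelB is not produced.
Fe²⁺ is absent, so QuvN is active.
No repressor is bound and QuvN is active, so *elnB* is transcribed.
So ElnB is produced and active.
With repressor ElnB bound, *elnP* is not transcribed.
So ElnP is not produced.
With no repressor bound, *kepJ* is transcribed.

ON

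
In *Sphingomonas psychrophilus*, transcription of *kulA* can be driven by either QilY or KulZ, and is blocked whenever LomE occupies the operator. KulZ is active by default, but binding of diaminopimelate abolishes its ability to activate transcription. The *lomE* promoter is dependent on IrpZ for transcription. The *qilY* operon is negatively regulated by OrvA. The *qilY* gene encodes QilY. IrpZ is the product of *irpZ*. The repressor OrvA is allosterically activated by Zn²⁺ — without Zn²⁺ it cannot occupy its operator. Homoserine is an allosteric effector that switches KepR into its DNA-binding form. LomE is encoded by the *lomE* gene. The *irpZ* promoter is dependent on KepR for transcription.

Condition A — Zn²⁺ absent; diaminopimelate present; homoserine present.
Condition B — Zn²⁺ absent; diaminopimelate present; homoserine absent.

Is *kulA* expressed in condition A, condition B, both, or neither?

B only

Condition A:
Zn²⁺ is absent, so OrvA is inactive.
With no repressor bound, *qilY* is transcribed.
So QilY is produced and active.
Diaminopimelate is present, so KulZ is inactive.
Homoserine is present, so KepR is active.
No repressor is bound and KepR is active, so *irpZ* is transcribed.
So IrpZ is produced and active.
No repressor is bound and IrpZ is active, so *lomE* is transcribed.
So LomE is produced and active.
With repressor LomE bound, *kulA* is not transcribed.
→ *kulA* is OFF in A.
Condition B:
Zn²⁺ is absent, so OrvA is inactive.
With no repressor bound, *qilY* is transcribed.
So QilY is produced and active.
Diaminopimelate is present, so KulZ is inactive.
Homoserine is absent, so KepR is inactive.
Required activator KepR is absent, so *irpZ* is not transcribed.
So IrpZ is not produced.
Required activator IrpZ is absent, so *lomE* is not transcribed.
So LomE is not produced.
Activator QilY is present, so *kulA* is transcribed.
→ *kulA* is ON in B.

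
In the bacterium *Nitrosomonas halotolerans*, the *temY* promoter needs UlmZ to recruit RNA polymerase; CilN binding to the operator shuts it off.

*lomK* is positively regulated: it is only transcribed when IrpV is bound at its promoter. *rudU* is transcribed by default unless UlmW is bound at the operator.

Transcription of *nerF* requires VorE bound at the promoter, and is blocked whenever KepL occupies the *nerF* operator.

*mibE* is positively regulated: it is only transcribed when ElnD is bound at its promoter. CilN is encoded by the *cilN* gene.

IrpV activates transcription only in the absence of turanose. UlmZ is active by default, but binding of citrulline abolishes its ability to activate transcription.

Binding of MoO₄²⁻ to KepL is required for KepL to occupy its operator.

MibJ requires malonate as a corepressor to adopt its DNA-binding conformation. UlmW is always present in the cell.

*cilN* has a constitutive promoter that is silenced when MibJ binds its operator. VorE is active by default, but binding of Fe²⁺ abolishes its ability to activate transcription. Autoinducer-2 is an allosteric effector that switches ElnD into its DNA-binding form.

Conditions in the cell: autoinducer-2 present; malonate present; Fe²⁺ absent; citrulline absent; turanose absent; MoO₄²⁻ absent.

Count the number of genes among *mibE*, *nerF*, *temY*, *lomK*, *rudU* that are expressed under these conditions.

Autoinducer-2 is present, so ElnD is active.
No repressor is bound and ElnD is active, so *mibE* is transcribed.
→ *mibE* is ON.
Fe²⁺ is absent, so VorE is active.
MoO₄²⁻ is absent, so KepL is inactive.
No repressor is bound and VorE is active, so *nerF* is transcribed.
→ *nerF* is ON.
Citrulline is absent, so UlmZ is active.
Malonate is present, so MibJ is active.
With repressor MibJ bound, *cilN* is not transcribed.
So CilN is not produced.
No repressor is bound and UlmZ is active, so *temY* is transcribed.
→ *temY* is ON.
Turanose is absent, so IrpV is active.
No repressor is bound and IrpV is active, so *lomK* is transcribed.
→ *lomK* is ON.
UlmW is produced constitutively and is active.
With repressor UlmW bound, *rudU* is not transcribed.
→ *rudU* is OFF.
4 of the 5 genes are transcribed.

4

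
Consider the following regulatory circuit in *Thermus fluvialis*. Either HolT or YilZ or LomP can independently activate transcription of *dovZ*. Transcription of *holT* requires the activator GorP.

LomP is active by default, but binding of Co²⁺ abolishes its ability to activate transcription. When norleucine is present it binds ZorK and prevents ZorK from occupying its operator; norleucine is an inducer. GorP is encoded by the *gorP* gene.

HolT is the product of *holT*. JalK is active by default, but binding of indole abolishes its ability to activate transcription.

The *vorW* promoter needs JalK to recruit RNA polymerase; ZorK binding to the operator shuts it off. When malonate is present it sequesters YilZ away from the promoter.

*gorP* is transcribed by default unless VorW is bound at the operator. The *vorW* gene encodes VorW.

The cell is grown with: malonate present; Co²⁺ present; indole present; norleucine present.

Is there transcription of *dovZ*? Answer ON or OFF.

Indole is present, so JalK is inactive.
Norleucine is present, so ZorK is inactive.
Required activator JalK is absent, so *vorW* is not transcribed.
So VorW is not produced.
With no repressor bound, *gorP* is transcribed.
So GorP is produced and active.
No repressor is bound and GorP is active, so *holT* is transcribed.
So HolT is produced and active.
Malonate is present, so YilZ is inactive.
Co²⁺ is present, so LomP is inactive.
Activator HolT is present, so *dovZ* is transcribed.

ON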